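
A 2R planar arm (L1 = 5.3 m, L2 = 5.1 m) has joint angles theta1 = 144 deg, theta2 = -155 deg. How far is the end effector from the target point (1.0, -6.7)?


End effector via forward kinematics:
x = L1*cos(t1) + L2*cos(t1+t2) = 0.7185
y = L1*sin(t1) + L2*sin(t1+t2) = 2.1421
Distance to target:
d = sqrt((1.0 - 0.7185)^2 + (-6.7 - 2.1421)^2)
= sqrt(0.0792 + 78.1834)
= 8.8466 m


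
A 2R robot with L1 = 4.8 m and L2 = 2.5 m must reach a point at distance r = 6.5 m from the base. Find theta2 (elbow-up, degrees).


cos(theta2) = (r^2 - L1^2 - L2^2) / (2*L1*L2)
cos(theta2) = (42.25 - 23.04 - 6.25) / 24.0
cos(theta2) = 0.54
theta2 = 57.3164 degrees


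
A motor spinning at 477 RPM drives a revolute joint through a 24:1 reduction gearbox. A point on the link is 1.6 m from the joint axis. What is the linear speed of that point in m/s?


omega_motor = 477 * 2*pi/60 = 49.9513 rad/s
omega_joint = omega_motor / 24 = 2.0813 rad/s
v = omega_joint * r = 2.0813 * 1.6
= 3.3301 m/s


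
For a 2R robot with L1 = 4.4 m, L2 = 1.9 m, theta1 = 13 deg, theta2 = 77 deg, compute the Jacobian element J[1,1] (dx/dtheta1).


J[1,1] = -L1*sin(t1) - L2*sin(t1+t2)
= -4.4*sin(13) - 1.9*sin(90)
= -2.8898


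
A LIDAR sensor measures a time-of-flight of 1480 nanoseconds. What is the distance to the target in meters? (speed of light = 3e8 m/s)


tof = 1480 ns = 1.48e-06 s
dist = c * tof / 2
= 3e8 * 1.48e-06 / 2
= 222.0 m


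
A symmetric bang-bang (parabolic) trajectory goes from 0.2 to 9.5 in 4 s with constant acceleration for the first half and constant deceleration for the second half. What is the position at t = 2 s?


Symmetric rest-to-rest: each phase covers (pf-p0)/2 in time T/2. 0.5*a*(T/2)^2 = (pf-p0)/2 => a = 4*(pf-p0)/T^2
a = 4*(9.5-0.2)/4^2 = 2.325
t = 2 is in the acceleration phase (t <= T/2).
p = p0 + 0.5*a*t^2 = 0.2 + 0.5*2.325*2^2
= 4.85


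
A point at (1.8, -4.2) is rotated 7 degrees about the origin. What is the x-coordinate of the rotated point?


x' = x*cos(theta) - y*sin(theta)
cos(7 deg) = 0.9925, sin(7 deg) = 0.1219
x' = 1.8 * 0.9925 - -4.2 * 0.1219
= 1.7866 - -0.5119
= 2.2984


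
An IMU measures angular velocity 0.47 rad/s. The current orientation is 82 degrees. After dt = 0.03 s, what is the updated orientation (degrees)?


delta_theta = w * dt = 0.47 * 0.03 = 0.0141 rad
= 0.8079 deg
theta_new = 82 + 0.8079 = 82.8079 deg


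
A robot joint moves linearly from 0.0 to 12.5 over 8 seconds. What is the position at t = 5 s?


s = t/T = 5/8 = 0.625
p(t) = p0 + (pf-p0)*s
= 0.0 + (12.5 - 0.0) * 0.625
= 7.8125


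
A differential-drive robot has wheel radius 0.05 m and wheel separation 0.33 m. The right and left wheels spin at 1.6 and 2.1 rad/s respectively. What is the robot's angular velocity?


vR = r*wR = 0.05*1.6 = 0.08 m/s
vL = r*wL = 0.05*2.1 = 0.105 m/s
v = (vR+vL)/2 = 0.0925 m/s
omega = (vR-vL)/L = -0.0758 rad/s
angular velocity = -0.0758 rad/s


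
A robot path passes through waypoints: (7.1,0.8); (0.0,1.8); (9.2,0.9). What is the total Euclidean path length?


Segment lengths:
  seg1 = sqrt((-7.1)^2 + (1.0)^2) = 7.1701
  seg2 = sqrt((9.2)^2 + (-0.9)^2) = 9.2439
Total = 16.414


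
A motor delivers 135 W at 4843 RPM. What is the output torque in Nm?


omega = 4843 * 2*pi/60 = 507.1578 rad/s
tau = P / omega = 135 / 507.1578
= 0.2662 Nm


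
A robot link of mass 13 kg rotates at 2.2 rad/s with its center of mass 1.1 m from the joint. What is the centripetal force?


F = m * omega^2 * r
= 13 * 2.2^2 * 1.1
= 13 * 4.84 * 1.1
= 69.212 N


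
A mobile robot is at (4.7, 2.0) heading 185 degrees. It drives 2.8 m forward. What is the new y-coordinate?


y_new = y0 + d*sin(theta)
= 2.0 + 2.8*sin(185)
= 2.0 + -0.244
= 1.756


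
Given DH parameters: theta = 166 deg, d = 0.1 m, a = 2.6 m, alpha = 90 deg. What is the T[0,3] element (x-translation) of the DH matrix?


T[0,3] = a * cos(theta)
= 2.6 * cos(166 deg)
= 2.6 * -0.9703
= -2.5228


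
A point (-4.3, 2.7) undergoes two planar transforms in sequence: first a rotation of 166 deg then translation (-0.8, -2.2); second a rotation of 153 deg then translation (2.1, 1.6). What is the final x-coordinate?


After transform 1:
x1 = cos(166)*-4.3 - sin(166)*2.7 + -0.8 = 2.7191
y1 = sin(166)*-4.3 + cos(166)*2.7 + -2.2 = -5.8601
After transform 2:
x2 = cos(153)*2.7191 - sin(153)*-5.8601 + 2.1
= 2.3377


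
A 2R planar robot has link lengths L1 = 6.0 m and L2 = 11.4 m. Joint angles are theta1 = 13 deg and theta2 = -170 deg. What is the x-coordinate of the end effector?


Convert angles to radians: theta1 = 0.2269, theta2 = -2.9671
x = L1*cos(theta1) + L2*cos(theta1+theta2)
x = 5.8462 + -10.4938
x = -4.6475


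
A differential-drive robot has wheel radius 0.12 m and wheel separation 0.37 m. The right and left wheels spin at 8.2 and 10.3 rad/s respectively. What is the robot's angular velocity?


vR = r*wR = 0.12*8.2 = 0.984 m/s
vL = r*wL = 0.12*10.3 = 1.236 m/s
v = (vR+vL)/2 = 1.11 m/s
omega = (vR-vL)/L = -0.6811 rad/s
angular velocity = -0.6811 rad/s


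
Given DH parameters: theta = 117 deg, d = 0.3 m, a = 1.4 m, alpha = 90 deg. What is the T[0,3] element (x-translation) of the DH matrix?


T[0,3] = a * cos(theta)
= 1.4 * cos(117 deg)
= 1.4 * -0.454
= -0.6356


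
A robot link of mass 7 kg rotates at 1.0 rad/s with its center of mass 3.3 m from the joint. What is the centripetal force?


F = m * omega^2 * r
= 7 * 1.0^2 * 3.3
= 7 * 1.0 * 3.3
= 23.1 N


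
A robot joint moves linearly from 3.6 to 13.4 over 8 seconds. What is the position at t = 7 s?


s = t/T = 7/8 = 0.875
p(t) = p0 + (pf-p0)*s
= 3.6 + (13.4 - 3.6) * 0.875
= 12.175


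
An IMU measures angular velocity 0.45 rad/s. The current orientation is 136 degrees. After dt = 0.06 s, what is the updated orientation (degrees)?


delta_theta = w * dt = 0.45 * 0.06 = 0.027 rad
= 1.547 deg
theta_new = 136 + 1.547 = 137.547 deg


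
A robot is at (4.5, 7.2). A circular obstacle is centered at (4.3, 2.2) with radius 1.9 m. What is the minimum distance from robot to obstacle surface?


center_dist = sqrt((4.5-4.3)^2 + (7.2-2.2)^2)
= sqrt(0.04 + 25.0)
= 5.004
min_dist = center_dist - radius = 5.004 - 1.9 = 3.104 m


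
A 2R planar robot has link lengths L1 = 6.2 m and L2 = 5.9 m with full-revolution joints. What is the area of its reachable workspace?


r_max = L1 + L2 = 12.1 m
r_min = |L1 - L2| = 0.3 m
Area = pi*(r_max^2 - r_min^2)
= pi*(146.41 - 0.09)
= pi * 146.32
= 459.6778 m^2


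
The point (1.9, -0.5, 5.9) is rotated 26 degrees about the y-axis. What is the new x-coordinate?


Rotation about y-axis: x' = x*cos(theta) + z*sin(theta)
= 1.9 * 0.8988 + 5.9 * 0.4384
= 4.2941


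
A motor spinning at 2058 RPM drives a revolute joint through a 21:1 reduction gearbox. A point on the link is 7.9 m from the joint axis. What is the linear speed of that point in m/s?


omega_motor = 2058 * 2*pi/60 = 215.5133 rad/s
omega_joint = omega_motor / 21 = 10.2625 rad/s
v = omega_joint * r = 10.2625 * 7.9
= 81.074 m/s


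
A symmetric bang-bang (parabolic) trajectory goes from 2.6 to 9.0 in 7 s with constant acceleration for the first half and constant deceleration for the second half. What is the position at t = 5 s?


Symmetric rest-to-rest: each phase covers (pf-p0)/2 in time T/2. 0.5*a*(T/2)^2 = (pf-p0)/2 => a = 4*(pf-p0)/T^2
a = 4*(9.0-2.6)/7^2 = 0.5224
t = 5 is in the deceleration phase (t > T/2).
p = pf - 0.5*a*(T-t)^2 = 9.0 - 0.5*0.5224*2^2
= 7.9551


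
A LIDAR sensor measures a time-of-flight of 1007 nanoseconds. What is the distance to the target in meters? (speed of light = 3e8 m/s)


tof = 1007 ns = 1.007e-06 s
dist = c * tof / 2
= 3e8 * 1.007e-06 / 2
= 151.05 m


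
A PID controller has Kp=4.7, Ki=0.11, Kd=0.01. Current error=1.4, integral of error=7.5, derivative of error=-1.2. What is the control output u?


u = Kp*e + Ki*int(e) + Kd*de/dt
= 4.7*1.4 + 0.11*7.5 + 0.01*(-1.2)
= 6.58 + 0.825 + -0.012
= 7.393


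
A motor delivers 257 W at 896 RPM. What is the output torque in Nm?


omega = 896 * 2*pi/60 = 93.8289 rad/s
tau = P / omega = 257 / 93.8289
= 2.739 Nm


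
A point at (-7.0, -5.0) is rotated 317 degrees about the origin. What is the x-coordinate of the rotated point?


x' = x*cos(theta) - y*sin(theta)
cos(317 deg) = 0.7314, sin(317 deg) = -0.682
x' = -7.0 * 0.7314 - -5.0 * -0.682
= -5.1195 - 3.41
= -8.5295


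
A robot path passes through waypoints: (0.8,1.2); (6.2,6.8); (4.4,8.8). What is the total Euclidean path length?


Segment lengths:
  seg1 = sqrt((5.4)^2 + (5.6)^2) = 7.7795
  seg2 = sqrt((-1.8)^2 + (2.0)^2) = 2.6907
Total = 10.4702


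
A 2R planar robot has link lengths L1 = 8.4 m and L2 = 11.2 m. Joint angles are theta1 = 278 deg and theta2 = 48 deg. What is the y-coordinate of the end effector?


Convert angles to radians: theta1 = 4.852, theta2 = 0.8378
y = L1*sin(theta1) + L2*sin(theta1+theta2)
y = -8.3183 + -6.263
y = -14.5812


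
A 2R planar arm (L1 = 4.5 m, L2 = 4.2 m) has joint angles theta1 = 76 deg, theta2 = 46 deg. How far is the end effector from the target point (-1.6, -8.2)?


End effector via forward kinematics:
x = L1*cos(t1) + L2*cos(t1+t2) = -1.137
y = L1*sin(t1) + L2*sin(t1+t2) = 7.9281
Distance to target:
d = sqrt((-1.6 - -1.137)^2 + (-8.2 - 7.9281)^2)
= sqrt(0.2144 + 260.1167)
= 16.1348 m


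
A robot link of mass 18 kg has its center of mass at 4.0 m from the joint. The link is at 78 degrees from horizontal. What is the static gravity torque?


tau = m*g*L*cos(angle)
= 18 * 9.81 * 4.0 * cos(78 deg)
= 18 * 9.81 * 4.0 * 0.2079
= 146.8522 Nm


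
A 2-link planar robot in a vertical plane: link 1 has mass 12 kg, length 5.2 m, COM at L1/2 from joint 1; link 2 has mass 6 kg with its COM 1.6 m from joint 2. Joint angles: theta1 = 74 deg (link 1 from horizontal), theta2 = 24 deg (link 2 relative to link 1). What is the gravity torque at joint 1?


Horizontal distance from joint 1 to link-1 COM:
  x_c1 = (L1/2)*cos(t1) = 2.6 * 0.2756 = 0.7167 m
Horizontal distance from joint 1 to link-2 COM:
  x_c2 = L1*cos(t1) + Lc2*cos(t1+t2)
       = 5.2*0.2756 + 1.6*-0.1392 = 1.2106 m
tau1 = m1*g*x_c1 + m2*g*x_c2
     = 12*9.81*0.7167 + 6*9.81*1.2106
     = 84.3649 + 71.2581
     = 155.623 Nm


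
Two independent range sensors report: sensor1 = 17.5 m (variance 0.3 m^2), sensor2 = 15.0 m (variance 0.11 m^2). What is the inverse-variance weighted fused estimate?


w1 = (1/var1) / (1/var1 + 1/var2)
   = 3.3333 / (3.3333 + 9.0909) = 0.2683
w2 = 1 - w1 = 0.7317
fused = w1*s1 + w2*s2 = 4.6951 + 10.9756
= 15.6707 m


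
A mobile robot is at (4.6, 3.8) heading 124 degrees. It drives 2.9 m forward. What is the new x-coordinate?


x_new = x0 + d*cos(theta)
= 4.6 + 2.9*cos(124)
= 4.6 + -1.6217
= 2.9783


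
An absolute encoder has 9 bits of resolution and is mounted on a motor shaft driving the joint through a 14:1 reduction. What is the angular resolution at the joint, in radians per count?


counts = 2^9 = 512
effective counts at joint = 512 * 14 = 7168
resolution = 2*pi / 7168
= 8.7656e-04 rad/count


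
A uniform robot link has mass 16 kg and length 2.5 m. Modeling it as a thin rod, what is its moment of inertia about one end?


I = (1/3) * m * L^2
= (1/3) * 16 * 2.5^2
= 0.333333 * 16 * 6.25
= 33.3333 kg*m^2


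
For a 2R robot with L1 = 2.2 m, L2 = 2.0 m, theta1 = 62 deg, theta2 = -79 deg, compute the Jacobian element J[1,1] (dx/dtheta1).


J[1,1] = -L1*sin(t1) - L2*sin(t1+t2)
= -2.2*sin(62) - 2.0*sin(-17)
= -1.3577


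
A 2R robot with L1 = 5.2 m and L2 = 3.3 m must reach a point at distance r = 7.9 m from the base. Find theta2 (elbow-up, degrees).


cos(theta2) = (r^2 - L1^2 - L2^2) / (2*L1*L2)
cos(theta2) = (62.41 - 27.04 - 10.89) / 34.32
cos(theta2) = 0.713287
theta2 = 44.497 degrees


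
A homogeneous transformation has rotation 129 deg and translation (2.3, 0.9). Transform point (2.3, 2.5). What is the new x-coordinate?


x' = cos(theta)*px - sin(theta)*py + tx
= -0.6293*2.3 - 0.7771*2.5 + 2.3
= -1.0903


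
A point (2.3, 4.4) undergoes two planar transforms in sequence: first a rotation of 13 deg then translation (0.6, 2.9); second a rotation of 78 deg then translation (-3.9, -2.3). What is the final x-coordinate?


After transform 1:
x1 = cos(13)*2.3 - sin(13)*4.4 + 0.6 = 1.8513
y1 = sin(13)*2.3 + cos(13)*4.4 + 2.9 = 7.7046
After transform 2:
x2 = cos(78)*1.8513 - sin(78)*7.7046 + -3.9
= -11.0514


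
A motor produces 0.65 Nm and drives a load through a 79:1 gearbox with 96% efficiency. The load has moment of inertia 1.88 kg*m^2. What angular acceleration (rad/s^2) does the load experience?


tau_out = tau_motor * N * eta
= 0.65 * 79 * 0.96 = 49.296 Nm
alpha = tau_out / I = 49.296 / 1.88
= 26.2213 rad/s^2


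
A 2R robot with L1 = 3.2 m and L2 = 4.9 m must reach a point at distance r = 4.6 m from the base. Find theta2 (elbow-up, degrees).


cos(theta2) = (r^2 - L1^2 - L2^2) / (2*L1*L2)
cos(theta2) = (21.16 - 10.24 - 24.01) / 31.36
cos(theta2) = -0.417411
theta2 = 114.6712 degrees


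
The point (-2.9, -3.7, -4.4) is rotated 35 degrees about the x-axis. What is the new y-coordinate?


Rotation about x-axis: y' = y*cos(theta) - z*sin(theta)
= -3.7 * 0.8192 - -4.4 * 0.5736
= -0.5071


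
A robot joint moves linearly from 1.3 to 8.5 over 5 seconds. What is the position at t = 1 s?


s = t/T = 1/5 = 0.2
p(t) = p0 + (pf-p0)*s
= 1.3 + (8.5 - 1.3) * 0.2
= 2.74


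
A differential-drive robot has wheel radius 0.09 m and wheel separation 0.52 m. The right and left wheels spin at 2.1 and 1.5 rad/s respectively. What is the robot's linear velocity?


vR = r*wR = 0.09*2.1 = 0.189 m/s
vL = r*wL = 0.09*1.5 = 0.135 m/s
v = (vR+vL)/2 = 0.162 m/s
omega = (vR-vL)/L = 0.1038 rad/s
linear velocity = 0.162 m/s


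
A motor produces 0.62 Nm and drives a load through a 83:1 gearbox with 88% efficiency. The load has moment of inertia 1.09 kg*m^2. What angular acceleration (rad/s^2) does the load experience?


tau_out = tau_motor * N * eta
= 0.62 * 83 * 0.88 = 45.2848 Nm
alpha = tau_out / I = 45.2848 / 1.09
= 41.5457 rad/s^2


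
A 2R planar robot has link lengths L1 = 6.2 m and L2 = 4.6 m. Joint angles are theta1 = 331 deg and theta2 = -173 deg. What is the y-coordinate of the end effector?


Convert angles to radians: theta1 = 5.777, theta2 = -3.0194
y = L1*sin(theta1) + L2*sin(theta1+theta2)
y = -3.0058 + 1.7232
y = -1.2826


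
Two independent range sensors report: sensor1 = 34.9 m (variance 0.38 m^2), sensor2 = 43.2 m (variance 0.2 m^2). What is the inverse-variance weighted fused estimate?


w1 = (1/var1) / (1/var1 + 1/var2)
   = 2.6316 / (2.6316 + 5.0) = 0.3448
w2 = 1 - w1 = 0.6552
fused = w1*s1 + w2*s2 = 12.0345 + 28.3034
= 40.3379 m


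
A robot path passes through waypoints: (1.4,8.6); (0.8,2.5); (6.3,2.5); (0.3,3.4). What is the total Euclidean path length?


Segment lengths:
  seg1 = sqrt((-0.6)^2 + (-6.1)^2) = 6.1294
  seg2 = sqrt((5.5)^2 + (0.0)^2) = 5.5
  seg3 = sqrt((-6.0)^2 + (0.9)^2) = 6.0671
Total = 17.6966


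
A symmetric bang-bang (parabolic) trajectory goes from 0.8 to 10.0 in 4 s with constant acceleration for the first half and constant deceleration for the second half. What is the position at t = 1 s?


Symmetric rest-to-rest: each phase covers (pf-p0)/2 in time T/2. 0.5*a*(T/2)^2 = (pf-p0)/2 => a = 4*(pf-p0)/T^2
a = 4*(10.0-0.8)/4^2 = 2.3
t = 1 is in the acceleration phase (t <= T/2).
p = p0 + 0.5*a*t^2 = 0.8 + 0.5*2.3*1^2
= 1.95


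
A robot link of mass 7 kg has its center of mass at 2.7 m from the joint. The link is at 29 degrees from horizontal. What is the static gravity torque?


tau = m*g*L*cos(angle)
= 7 * 9.81 * 2.7 * cos(29 deg)
= 7 * 9.81 * 2.7 * 0.8746
= 162.1624 Nm


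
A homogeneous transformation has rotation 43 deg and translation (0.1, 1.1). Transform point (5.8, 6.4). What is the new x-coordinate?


x' = cos(theta)*px - sin(theta)*py + tx
= 0.7314*5.8 - 0.682*6.4 + 0.1
= -0.0229


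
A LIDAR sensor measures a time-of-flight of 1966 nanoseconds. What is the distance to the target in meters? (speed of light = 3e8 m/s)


tof = 1966 ns = 1.966e-06 s
dist = c * tof / 2
= 3e8 * 1.966e-06 / 2
= 294.9 m


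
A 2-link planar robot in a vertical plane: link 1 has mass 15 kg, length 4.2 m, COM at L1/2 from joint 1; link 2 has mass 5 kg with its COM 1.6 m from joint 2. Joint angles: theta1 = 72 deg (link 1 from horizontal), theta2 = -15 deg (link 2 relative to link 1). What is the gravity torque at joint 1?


Horizontal distance from joint 1 to link-1 COM:
  x_c1 = (L1/2)*cos(t1) = 2.1 * 0.309 = 0.6489 m
Horizontal distance from joint 1 to link-2 COM:
  x_c2 = L1*cos(t1) + Lc2*cos(t1+t2)
       = 4.2*0.309 + 1.6*0.5446 = 2.1693 m
tau1 = m1*g*x_c1 + m2*g*x_c2
     = 15*9.81*0.6489 + 5*9.81*2.1693
     = 95.4909 + 106.4039
     = 201.8947 Nm


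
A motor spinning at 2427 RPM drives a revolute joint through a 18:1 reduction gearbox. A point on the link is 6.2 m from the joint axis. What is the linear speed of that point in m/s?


omega_motor = 2427 * 2*pi/60 = 254.1548 rad/s
omega_joint = omega_motor / 18 = 14.1197 rad/s
v = omega_joint * r = 14.1197 * 6.2
= 87.5422 m/s


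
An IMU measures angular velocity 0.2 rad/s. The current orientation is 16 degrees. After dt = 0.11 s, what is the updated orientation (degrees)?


delta_theta = w * dt = 0.2 * 0.11 = 0.022 rad
= 1.2605 deg
theta_new = 16 + 1.2605 = 17.2605 deg


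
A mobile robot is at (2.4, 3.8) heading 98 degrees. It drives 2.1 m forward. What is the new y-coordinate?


y_new = y0 + d*sin(theta)
= 3.8 + 2.1*sin(98)
= 3.8 + 2.0796
= 5.8796


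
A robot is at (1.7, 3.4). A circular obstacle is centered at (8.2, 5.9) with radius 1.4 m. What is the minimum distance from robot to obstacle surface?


center_dist = sqrt((1.7-8.2)^2 + (3.4-5.9)^2)
= sqrt(42.25 + 6.25)
= 6.9642
min_dist = center_dist - radius = 6.9642 - 1.4 = 5.5642 m


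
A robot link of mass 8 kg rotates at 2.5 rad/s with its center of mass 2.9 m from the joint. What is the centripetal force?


F = m * omega^2 * r
= 8 * 2.5^2 * 2.9
= 8 * 6.25 * 2.9
= 145.0 N


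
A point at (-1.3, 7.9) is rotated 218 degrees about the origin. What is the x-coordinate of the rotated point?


x' = x*cos(theta) - y*sin(theta)
cos(218 deg) = -0.788, sin(218 deg) = -0.6157
x' = -1.3 * -0.788 - 7.9 * -0.6157
= 1.0244 - -4.8637
= 5.8881


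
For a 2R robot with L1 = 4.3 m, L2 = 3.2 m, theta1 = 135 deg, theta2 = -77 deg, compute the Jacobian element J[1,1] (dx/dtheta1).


J[1,1] = -L1*sin(t1) - L2*sin(t1+t2)
= -4.3*sin(135) - 3.2*sin(58)
= -5.7543


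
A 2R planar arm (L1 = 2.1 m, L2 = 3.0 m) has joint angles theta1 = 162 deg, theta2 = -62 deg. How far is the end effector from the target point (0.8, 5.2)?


End effector via forward kinematics:
x = L1*cos(t1) + L2*cos(t1+t2) = -2.5182
y = L1*sin(t1) + L2*sin(t1+t2) = 3.6034
Distance to target:
d = sqrt((0.8 - -2.5182)^2 + (5.2 - 3.6034)^2)
= sqrt(11.0102 + 2.5493)
= 3.6823 m


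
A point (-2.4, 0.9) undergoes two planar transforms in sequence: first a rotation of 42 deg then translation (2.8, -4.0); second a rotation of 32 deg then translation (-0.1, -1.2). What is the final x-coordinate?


After transform 1:
x1 = cos(42)*-2.4 - sin(42)*0.9 + 2.8 = 0.4142
y1 = sin(42)*-2.4 + cos(42)*0.9 + -4.0 = -4.9371
After transform 2:
x2 = cos(32)*0.4142 - sin(32)*-4.9371 + -0.1
= 2.8675


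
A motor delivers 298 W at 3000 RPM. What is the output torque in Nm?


omega = 3000 * 2*pi/60 = 314.1593 rad/s
tau = P / omega = 298 / 314.1593
= 0.9486 Nm


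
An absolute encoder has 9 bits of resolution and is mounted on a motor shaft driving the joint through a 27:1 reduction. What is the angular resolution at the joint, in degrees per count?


counts = 2^9 = 512
effective counts at joint = 512 * 27 = 13824
resolution = 360 / 13824
= 0.026 deg/count


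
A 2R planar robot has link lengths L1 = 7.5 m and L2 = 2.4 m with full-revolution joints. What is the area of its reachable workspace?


r_max = L1 + L2 = 9.9 m
r_min = |L1 - L2| = 5.1 m
Area = pi*(r_max^2 - r_min^2)
= pi*(98.01 - 26.01)
= pi * 72.0
= 226.1947 m^2


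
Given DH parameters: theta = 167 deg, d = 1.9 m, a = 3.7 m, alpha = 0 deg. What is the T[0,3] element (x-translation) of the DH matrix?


T[0,3] = a * cos(theta)
= 3.7 * cos(167 deg)
= 3.7 * -0.9744
= -3.6052


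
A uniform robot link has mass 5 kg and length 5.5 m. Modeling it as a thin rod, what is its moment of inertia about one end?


I = (1/3) * m * L^2
= (1/3) * 5 * 5.5^2
= 0.333333 * 5 * 30.25
= 50.4167 kg*m^2


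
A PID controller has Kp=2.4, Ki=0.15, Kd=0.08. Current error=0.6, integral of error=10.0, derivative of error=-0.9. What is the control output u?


u = Kp*e + Ki*int(e) + Kd*de/dt
= 2.4*0.6 + 0.15*10.0 + 0.08*(-0.9)
= 1.44 + 1.5 + -0.072
= 2.868


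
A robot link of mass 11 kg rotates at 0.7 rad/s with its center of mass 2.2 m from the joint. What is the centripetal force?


F = m * omega^2 * r
= 11 * 0.7^2 * 2.2
= 11 * 0.49 * 2.2
= 11.858 N


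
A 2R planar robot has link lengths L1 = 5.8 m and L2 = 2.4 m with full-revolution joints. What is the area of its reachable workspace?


r_max = L1 + L2 = 8.2 m
r_min = |L1 - L2| = 3.4 m
Area = pi*(r_max^2 - r_min^2)
= pi*(67.24 - 11.56)
= pi * 55.68
= 174.9239 m^2


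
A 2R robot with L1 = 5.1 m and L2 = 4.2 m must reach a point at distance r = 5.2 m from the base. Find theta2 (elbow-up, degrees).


cos(theta2) = (r^2 - L1^2 - L2^2) / (2*L1*L2)
cos(theta2) = (27.04 - 26.01 - 17.64) / 42.84
cos(theta2) = -0.387722
theta2 = 112.8128 degrees


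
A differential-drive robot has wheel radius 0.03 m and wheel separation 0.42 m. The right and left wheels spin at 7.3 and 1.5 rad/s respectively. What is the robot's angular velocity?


vR = r*wR = 0.03*7.3 = 0.219 m/s
vL = r*wL = 0.03*1.5 = 0.045 m/s
v = (vR+vL)/2 = 0.132 m/s
omega = (vR-vL)/L = 0.4143 rad/s
angular velocity = 0.4143 rad/s


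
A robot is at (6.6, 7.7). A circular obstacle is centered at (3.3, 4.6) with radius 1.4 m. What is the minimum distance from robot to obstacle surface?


center_dist = sqrt((6.6-3.3)^2 + (7.7-4.6)^2)
= sqrt(10.89 + 9.61)
= 4.5277
min_dist = center_dist - radius = 4.5277 - 1.4 = 3.1277 m


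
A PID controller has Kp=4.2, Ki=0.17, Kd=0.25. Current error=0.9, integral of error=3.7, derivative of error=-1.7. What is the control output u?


u = Kp*e + Ki*int(e) + Kd*de/dt
= 4.2*0.9 + 0.17*3.7 + 0.25*(-1.7)
= 3.78 + 0.629 + -0.425
= 3.984


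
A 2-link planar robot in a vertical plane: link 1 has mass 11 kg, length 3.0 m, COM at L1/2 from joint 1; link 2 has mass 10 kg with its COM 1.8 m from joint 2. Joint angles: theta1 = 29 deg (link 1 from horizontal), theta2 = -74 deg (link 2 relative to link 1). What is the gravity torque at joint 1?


Horizontal distance from joint 1 to link-1 COM:
  x_c1 = (L1/2)*cos(t1) = 1.5 * 0.8746 = 1.3119 m
Horizontal distance from joint 1 to link-2 COM:
  x_c2 = L1*cos(t1) + Lc2*cos(t1+t2)
       = 3.0*0.8746 + 1.8*0.7071 = 3.8967 m
tau1 = m1*g*x_c1 + m2*g*x_c2
     = 11*9.81*1.3119 + 10*9.81*3.8967
     = 141.5703 + 382.2615
     = 523.8318 Nm


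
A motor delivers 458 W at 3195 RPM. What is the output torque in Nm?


omega = 3195 * 2*pi/60 = 334.5796 rad/s
tau = P / omega = 458 / 334.5796
= 1.3689 Nm


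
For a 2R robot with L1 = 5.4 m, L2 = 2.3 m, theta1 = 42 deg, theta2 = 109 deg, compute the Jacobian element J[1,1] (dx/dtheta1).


J[1,1] = -L1*sin(t1) - L2*sin(t1+t2)
= -5.4*sin(42) - 2.3*sin(151)
= -4.7284


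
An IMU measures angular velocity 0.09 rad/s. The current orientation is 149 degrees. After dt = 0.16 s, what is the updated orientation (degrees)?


delta_theta = w * dt = 0.09 * 0.16 = 0.0144 rad
= 0.8251 deg
theta_new = 149 + 0.8251 = 149.8251 deg


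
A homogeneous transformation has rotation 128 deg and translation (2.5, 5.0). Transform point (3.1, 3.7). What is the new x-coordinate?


x' = cos(theta)*px - sin(theta)*py + tx
= -0.6157*3.1 - 0.788*3.7 + 2.5
= -2.3242


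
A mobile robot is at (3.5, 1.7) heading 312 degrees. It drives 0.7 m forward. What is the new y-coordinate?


y_new = y0 + d*sin(theta)
= 1.7 + 0.7*sin(312)
= 1.7 + -0.5202
= 1.1798


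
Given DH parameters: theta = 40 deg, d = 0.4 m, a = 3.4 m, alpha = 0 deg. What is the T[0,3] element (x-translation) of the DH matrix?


T[0,3] = a * cos(theta)
= 3.4 * cos(40 deg)
= 3.4 * 0.766
= 2.6046


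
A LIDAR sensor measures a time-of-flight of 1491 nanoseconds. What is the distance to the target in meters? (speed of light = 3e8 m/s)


tof = 1491 ns = 1.491e-06 s
dist = c * tof / 2
= 3e8 * 1.491e-06 / 2
= 223.65 m


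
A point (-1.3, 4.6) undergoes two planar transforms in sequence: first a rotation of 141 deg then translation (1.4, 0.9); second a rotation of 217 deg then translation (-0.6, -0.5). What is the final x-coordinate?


After transform 1:
x1 = cos(141)*-1.3 - sin(141)*4.6 + 1.4 = -0.4846
y1 = sin(141)*-1.3 + cos(141)*4.6 + 0.9 = -3.493
After transform 2:
x2 = cos(217)*-0.4846 - sin(217)*-3.493 + -0.6
= -2.3151


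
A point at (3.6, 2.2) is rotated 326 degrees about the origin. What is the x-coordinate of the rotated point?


x' = x*cos(theta) - y*sin(theta)
cos(326 deg) = 0.829, sin(326 deg) = -0.5592
x' = 3.6 * 0.829 - 2.2 * -0.5592
= 2.9845 - -1.2302
= 4.2148


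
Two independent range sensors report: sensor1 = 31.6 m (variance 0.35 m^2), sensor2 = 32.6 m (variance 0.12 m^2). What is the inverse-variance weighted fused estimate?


w1 = (1/var1) / (1/var1 + 1/var2)
   = 2.8571 / (2.8571 + 8.3333) = 0.2553
w2 = 1 - w1 = 0.7447
fused = w1*s1 + w2*s2 = 8.0681 + 24.2766
= 32.3447 m


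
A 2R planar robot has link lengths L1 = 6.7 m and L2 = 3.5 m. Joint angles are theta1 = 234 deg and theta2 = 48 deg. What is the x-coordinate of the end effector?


Convert angles to radians: theta1 = 4.0841, theta2 = 0.8378
x = L1*cos(theta1) + L2*cos(theta1+theta2)
x = -3.9382 + 0.7277
x = -3.2105


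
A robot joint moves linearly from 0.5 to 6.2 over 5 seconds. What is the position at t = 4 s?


s = t/T = 4/5 = 0.8
p(t) = p0 + (pf-p0)*s
= 0.5 + (6.2 - 0.5) * 0.8
= 5.06


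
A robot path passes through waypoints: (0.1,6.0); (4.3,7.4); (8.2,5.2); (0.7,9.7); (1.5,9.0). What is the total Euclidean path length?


Segment lengths:
  seg1 = sqrt((4.2)^2 + (1.4)^2) = 4.4272
  seg2 = sqrt((3.9)^2 + (-2.2)^2) = 4.4777
  seg3 = sqrt((-7.5)^2 + (4.5)^2) = 8.7464
  seg4 = sqrt((0.8)^2 + (-0.7)^2) = 1.063
Total = 18.7144


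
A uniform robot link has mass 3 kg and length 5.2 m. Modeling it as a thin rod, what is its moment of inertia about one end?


I = (1/3) * m * L^2
= (1/3) * 3 * 5.2^2
= 0.333333 * 3 * 27.04
= 27.04 kg*m^2


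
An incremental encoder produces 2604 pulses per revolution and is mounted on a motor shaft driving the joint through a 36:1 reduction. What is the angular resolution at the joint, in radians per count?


counts per rev = 2604
effective counts at joint = 2604 * 36 = 93744
resolution = 2*pi / 93744
= 6.7025e-05 rad/count


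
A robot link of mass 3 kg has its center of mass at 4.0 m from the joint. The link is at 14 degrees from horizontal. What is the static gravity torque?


tau = m*g*L*cos(angle)
= 3 * 9.81 * 4.0 * cos(14 deg)
= 3 * 9.81 * 4.0 * 0.9703
= 114.2232 Nm


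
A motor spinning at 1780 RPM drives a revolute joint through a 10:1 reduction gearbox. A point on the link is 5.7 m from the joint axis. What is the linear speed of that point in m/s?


omega_motor = 1780 * 2*pi/60 = 186.4012 rad/s
omega_joint = omega_motor / 10 = 18.6401 rad/s
v = omega_joint * r = 18.6401 * 5.7
= 106.2487 m/s


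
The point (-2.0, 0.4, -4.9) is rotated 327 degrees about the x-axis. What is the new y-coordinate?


Rotation about x-axis: y' = y*cos(theta) - z*sin(theta)
= 0.4 * 0.8387 - -4.9 * -0.5446
= -2.3333


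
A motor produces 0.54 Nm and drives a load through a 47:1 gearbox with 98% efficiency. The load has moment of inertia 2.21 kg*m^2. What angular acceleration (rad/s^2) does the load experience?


tau_out = tau_motor * N * eta
= 0.54 * 47 * 0.98 = 24.8724 Nm
alpha = tau_out / I = 24.8724 / 2.21
= 11.2545 rad/s^2


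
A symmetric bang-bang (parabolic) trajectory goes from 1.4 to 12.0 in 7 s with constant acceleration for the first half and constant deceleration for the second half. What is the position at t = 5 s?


Symmetric rest-to-rest: each phase covers (pf-p0)/2 in time T/2. 0.5*a*(T/2)^2 = (pf-p0)/2 => a = 4*(pf-p0)/T^2
a = 4*(12.0-1.4)/7^2 = 0.8653
t = 5 is in the deceleration phase (t > T/2).
p = pf - 0.5*a*(T-t)^2 = 12.0 - 0.5*0.8653*2^2
= 10.2694


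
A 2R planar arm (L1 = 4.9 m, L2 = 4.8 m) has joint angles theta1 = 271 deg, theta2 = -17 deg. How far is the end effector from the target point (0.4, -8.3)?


End effector via forward kinematics:
x = L1*cos(t1) + L2*cos(t1+t2) = -1.2375
y = L1*sin(t1) + L2*sin(t1+t2) = -9.5133
Distance to target:
d = sqrt((0.4 - -1.2375)^2 + (-8.3 - -9.5133)^2)
= sqrt(2.6815 + 1.4721)
= 2.0381 m


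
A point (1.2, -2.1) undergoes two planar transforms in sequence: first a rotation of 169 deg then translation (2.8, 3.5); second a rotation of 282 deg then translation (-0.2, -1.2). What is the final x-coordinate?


After transform 1:
x1 = cos(169)*1.2 - sin(169)*-2.1 + 2.8 = 2.0227
y1 = sin(169)*1.2 + cos(169)*-2.1 + 3.5 = 5.7904
After transform 2:
x2 = cos(282)*2.0227 - sin(282)*5.7904 + -0.2
= 5.8844


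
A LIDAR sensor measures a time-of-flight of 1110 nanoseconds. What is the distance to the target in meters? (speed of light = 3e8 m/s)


tof = 1110 ns = 1.11e-06 s
dist = c * tof / 2
= 3e8 * 1.11e-06 / 2
= 166.5 m


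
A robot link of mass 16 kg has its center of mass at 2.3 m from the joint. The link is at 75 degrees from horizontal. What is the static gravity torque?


tau = m*g*L*cos(angle)
= 16 * 9.81 * 2.3 * cos(75 deg)
= 16 * 9.81 * 2.3 * 0.2588
= 93.4357 Nm


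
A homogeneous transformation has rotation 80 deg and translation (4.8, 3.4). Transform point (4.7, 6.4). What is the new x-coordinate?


x' = cos(theta)*px - sin(theta)*py + tx
= 0.1736*4.7 - 0.9848*6.4 + 4.8
= -0.6866


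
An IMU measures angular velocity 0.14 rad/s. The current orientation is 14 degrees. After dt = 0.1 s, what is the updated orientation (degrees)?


delta_theta = w * dt = 0.14 * 0.1 = 0.014 rad
= 0.8021 deg
theta_new = 14 + 0.8021 = 14.8021 deg


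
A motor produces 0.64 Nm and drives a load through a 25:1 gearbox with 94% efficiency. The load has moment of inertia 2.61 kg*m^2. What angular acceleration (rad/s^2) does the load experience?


tau_out = tau_motor * N * eta
= 0.64 * 25 * 0.94 = 15.04 Nm
alpha = tau_out / I = 15.04 / 2.61
= 5.7625 rad/s^2


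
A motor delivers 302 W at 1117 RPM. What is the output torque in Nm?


omega = 1117 * 2*pi/60 = 116.972 rad/s
tau = P / omega = 302 / 116.972
= 2.5818 Nm


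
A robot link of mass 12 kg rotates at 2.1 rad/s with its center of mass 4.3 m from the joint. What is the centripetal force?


F = m * omega^2 * r
= 12 * 2.1^2 * 4.3
= 12 * 4.41 * 4.3
= 227.556 N


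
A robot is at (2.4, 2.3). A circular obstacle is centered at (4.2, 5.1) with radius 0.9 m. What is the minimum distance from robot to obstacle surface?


center_dist = sqrt((2.4-4.2)^2 + (2.3-5.1)^2)
= sqrt(3.24 + 7.84)
= 3.3287
min_dist = center_dist - radius = 3.3287 - 0.9 = 2.4287 m


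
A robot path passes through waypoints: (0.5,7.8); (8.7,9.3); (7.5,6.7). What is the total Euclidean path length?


Segment lengths:
  seg1 = sqrt((8.2)^2 + (1.5)^2) = 8.3361
  seg2 = sqrt((-1.2)^2 + (-2.6)^2) = 2.8636
Total = 11.1996


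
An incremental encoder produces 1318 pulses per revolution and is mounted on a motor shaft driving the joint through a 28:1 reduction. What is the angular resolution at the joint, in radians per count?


counts per rev = 1318
effective counts at joint = 1318 * 28 = 36904
resolution = 2*pi / 36904
= 1.7026e-04 rad/count


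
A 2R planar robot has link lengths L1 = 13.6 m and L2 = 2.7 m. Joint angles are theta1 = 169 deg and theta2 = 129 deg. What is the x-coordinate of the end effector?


Convert angles to radians: theta1 = 2.9496, theta2 = 2.2515
x = L1*cos(theta1) + L2*cos(theta1+theta2)
x = -13.3501 + 1.2676
x = -12.0826


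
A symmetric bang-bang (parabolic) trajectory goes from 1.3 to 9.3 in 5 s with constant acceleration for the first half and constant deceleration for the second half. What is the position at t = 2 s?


Symmetric rest-to-rest: each phase covers (pf-p0)/2 in time T/2. 0.5*a*(T/2)^2 = (pf-p0)/2 => a = 4*(pf-p0)/T^2
a = 4*(9.3-1.3)/5^2 = 1.28
t = 2 is in the acceleration phase (t <= T/2).
p = p0 + 0.5*a*t^2 = 1.3 + 0.5*1.28*2^2
= 3.86


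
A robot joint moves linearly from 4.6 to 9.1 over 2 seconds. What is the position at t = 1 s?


s = t/T = 1/2 = 0.5
p(t) = p0 + (pf-p0)*s
= 4.6 + (9.1 - 4.6) * 0.5
= 6.85


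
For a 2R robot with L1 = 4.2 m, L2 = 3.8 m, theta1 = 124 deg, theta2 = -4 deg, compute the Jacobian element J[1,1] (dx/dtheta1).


J[1,1] = -L1*sin(t1) - L2*sin(t1+t2)
= -4.2*sin(124) - 3.8*sin(120)
= -6.7729


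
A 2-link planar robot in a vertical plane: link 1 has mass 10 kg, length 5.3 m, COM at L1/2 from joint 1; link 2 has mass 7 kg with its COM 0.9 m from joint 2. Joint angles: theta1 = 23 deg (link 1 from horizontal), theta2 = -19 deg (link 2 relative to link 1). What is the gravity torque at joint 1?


Horizontal distance from joint 1 to link-1 COM:
  x_c1 = (L1/2)*cos(t1) = 2.65 * 0.9205 = 2.4393 m
Horizontal distance from joint 1 to link-2 COM:
  x_c2 = L1*cos(t1) + Lc2*cos(t1+t2)
       = 5.3*0.9205 + 0.9*0.9976 = 5.7765 m
tau1 = m1*g*x_c1 + m2*g*x_c2
     = 10*9.81*2.4393 + 7*9.81*5.7765
     = 239.299 + 396.6711
     = 635.9702 Nm


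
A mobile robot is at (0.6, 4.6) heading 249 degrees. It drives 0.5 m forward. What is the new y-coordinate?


y_new = y0 + d*sin(theta)
= 4.6 + 0.5*sin(249)
= 4.6 + -0.4668
= 4.1332


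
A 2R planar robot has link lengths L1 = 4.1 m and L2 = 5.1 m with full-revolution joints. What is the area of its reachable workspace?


r_max = L1 + L2 = 9.2 m
r_min = |L1 - L2| = 1.0 m
Area = pi*(r_max^2 - r_min^2)
= pi*(84.64 - 1.0)
= pi * 83.64
= 262.7628 m^2


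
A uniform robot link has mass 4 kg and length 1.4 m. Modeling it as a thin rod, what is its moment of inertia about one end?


I = (1/3) * m * L^2
= (1/3) * 4 * 1.4^2
= 0.333333 * 4 * 1.96
= 2.6133 kg*m^2


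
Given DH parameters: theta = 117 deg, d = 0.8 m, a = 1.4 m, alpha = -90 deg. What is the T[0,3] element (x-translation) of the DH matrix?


T[0,3] = a * cos(theta)
= 1.4 * cos(117 deg)
= 1.4 * -0.454
= -0.6356


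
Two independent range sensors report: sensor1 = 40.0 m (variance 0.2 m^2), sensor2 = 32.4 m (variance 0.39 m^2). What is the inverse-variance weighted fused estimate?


w1 = (1/var1) / (1/var1 + 1/var2)
   = 5.0 / (5.0 + 2.5641) = 0.661
w2 = 1 - w1 = 0.339
fused = w1*s1 + w2*s2 = 26.4407 + 10.9831
= 37.4237 m


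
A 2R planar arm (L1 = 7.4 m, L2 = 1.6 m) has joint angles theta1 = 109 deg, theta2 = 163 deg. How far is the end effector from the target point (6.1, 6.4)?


End effector via forward kinematics:
x = L1*cos(t1) + L2*cos(t1+t2) = -2.3534
y = L1*sin(t1) + L2*sin(t1+t2) = 5.3978
Distance to target:
d = sqrt((6.1 - -2.3534)^2 + (6.4 - 5.3978)^2)
= sqrt(71.4594 + 1.0044)
= 8.5126 m


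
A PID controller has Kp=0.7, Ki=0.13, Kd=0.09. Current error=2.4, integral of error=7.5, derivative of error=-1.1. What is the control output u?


u = Kp*e + Ki*int(e) + Kd*de/dt
= 0.7*2.4 + 0.13*7.5 + 0.09*(-1.1)
= 1.68 + 0.975 + -0.099
= 2.556


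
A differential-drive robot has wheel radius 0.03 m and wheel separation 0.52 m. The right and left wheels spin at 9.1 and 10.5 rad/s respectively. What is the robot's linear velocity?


vR = r*wR = 0.03*9.1 = 0.273 m/s
vL = r*wL = 0.03*10.5 = 0.315 m/s
v = (vR+vL)/2 = 0.294 m/s
omega = (vR-vL)/L = -0.0808 rad/s
linear velocity = 0.294 m/s


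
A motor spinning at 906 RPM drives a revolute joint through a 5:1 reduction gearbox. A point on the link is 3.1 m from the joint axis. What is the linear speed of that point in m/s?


omega_motor = 906 * 2*pi/60 = 94.8761 rad/s
omega_joint = omega_motor / 5 = 18.9752 rad/s
v = omega_joint * r = 18.9752 * 3.1
= 58.8232 m/s


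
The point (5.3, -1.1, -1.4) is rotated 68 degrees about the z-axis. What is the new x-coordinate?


Rotation about z-axis: x' = x*cos(theta) - y*sin(theta)
= 5.3 * 0.3746 - -1.1 * 0.9272
= 3.0053


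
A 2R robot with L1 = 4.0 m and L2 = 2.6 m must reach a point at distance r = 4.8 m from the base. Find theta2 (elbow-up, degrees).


cos(theta2) = (r^2 - L1^2 - L2^2) / (2*L1*L2)
cos(theta2) = (23.04 - 16.0 - 6.76) / 20.8
cos(theta2) = 0.013462
theta2 = 89.2287 degrees


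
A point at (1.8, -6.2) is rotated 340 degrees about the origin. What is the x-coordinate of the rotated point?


x' = x*cos(theta) - y*sin(theta)
cos(340 deg) = 0.9397, sin(340 deg) = -0.342
x' = 1.8 * 0.9397 - -6.2 * -0.342
= 1.6914 - 2.1205
= -0.4291


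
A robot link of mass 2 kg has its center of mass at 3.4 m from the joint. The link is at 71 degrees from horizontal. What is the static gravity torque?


tau = m*g*L*cos(angle)
= 2 * 9.81 * 3.4 * cos(71 deg)
= 2 * 9.81 * 3.4 * 0.3256
= 21.718 Nm


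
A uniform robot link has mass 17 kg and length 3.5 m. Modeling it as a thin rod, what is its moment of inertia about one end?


I = (1/3) * m * L^2
= (1/3) * 17 * 3.5^2
= 0.333333 * 17 * 12.25
= 69.4167 kg*m^2


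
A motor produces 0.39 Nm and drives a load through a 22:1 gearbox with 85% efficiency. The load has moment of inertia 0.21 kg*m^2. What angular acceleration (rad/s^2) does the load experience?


tau_out = tau_motor * N * eta
= 0.39 * 22 * 0.85 = 7.293 Nm
alpha = tau_out / I = 7.293 / 0.21
= 34.7286 rad/s^2


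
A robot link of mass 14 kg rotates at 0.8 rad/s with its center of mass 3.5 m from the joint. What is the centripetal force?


F = m * omega^2 * r
= 14 * 0.8^2 * 3.5
= 14 * 0.64 * 3.5
= 31.36 N


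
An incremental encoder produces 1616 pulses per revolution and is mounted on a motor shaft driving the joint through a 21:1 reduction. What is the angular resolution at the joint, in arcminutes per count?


counts per rev = 1616
effective counts at joint = 1616 * 21 = 33936
resolution = 360*60 / 33936
= 0.6365 arcmin/count


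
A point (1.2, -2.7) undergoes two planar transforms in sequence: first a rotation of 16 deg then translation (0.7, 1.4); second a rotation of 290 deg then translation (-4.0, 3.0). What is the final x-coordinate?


After transform 1:
x1 = cos(16)*1.2 - sin(16)*-2.7 + 0.7 = 2.5977
y1 = sin(16)*1.2 + cos(16)*-2.7 + 1.4 = -0.8646
After transform 2:
x2 = cos(290)*2.5977 - sin(290)*-0.8646 + -4.0
= -3.924


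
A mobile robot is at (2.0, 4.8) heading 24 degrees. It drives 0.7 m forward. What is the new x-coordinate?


x_new = x0 + d*cos(theta)
= 2.0 + 0.7*cos(24)
= 2.0 + 0.6395
= 2.6395


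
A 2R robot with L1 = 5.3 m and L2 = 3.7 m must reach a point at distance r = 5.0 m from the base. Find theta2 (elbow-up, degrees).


cos(theta2) = (r^2 - L1^2 - L2^2) / (2*L1*L2)
cos(theta2) = (25.0 - 28.09 - 13.69) / 39.22
cos(theta2) = -0.427843
theta2 = 115.3307 degrees


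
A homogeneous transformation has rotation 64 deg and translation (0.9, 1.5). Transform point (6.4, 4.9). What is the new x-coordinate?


x' = cos(theta)*px - sin(theta)*py + tx
= 0.4384*6.4 - 0.8988*4.9 + 0.9
= -0.6985


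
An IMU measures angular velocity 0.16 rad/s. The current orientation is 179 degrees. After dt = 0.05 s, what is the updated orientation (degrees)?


delta_theta = w * dt = 0.16 * 0.05 = 0.008 rad
= 0.4584 deg
theta_new = 179 + 0.4584 = 179.4584 deg


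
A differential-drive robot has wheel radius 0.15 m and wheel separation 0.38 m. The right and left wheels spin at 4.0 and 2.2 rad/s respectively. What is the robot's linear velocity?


vR = r*wR = 0.15*4.0 = 0.6 m/s
vL = r*wL = 0.15*2.2 = 0.33 m/s
v = (vR+vL)/2 = 0.465 m/s
omega = (vR-vL)/L = 0.7105 rad/s
linear velocity = 0.465 m/s
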